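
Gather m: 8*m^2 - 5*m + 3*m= 8*m^2 - 2*m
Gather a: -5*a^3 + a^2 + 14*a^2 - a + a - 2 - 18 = -5*a^3 + 15*a^2 - 20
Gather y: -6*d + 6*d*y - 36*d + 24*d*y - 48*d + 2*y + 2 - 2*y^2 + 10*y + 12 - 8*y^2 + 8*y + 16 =-90*d - 10*y^2 + y*(30*d + 20) + 30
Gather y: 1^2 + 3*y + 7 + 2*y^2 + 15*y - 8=2*y^2 + 18*y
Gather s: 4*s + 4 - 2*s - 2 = 2*s + 2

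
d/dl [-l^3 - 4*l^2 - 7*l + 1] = -3*l^2 - 8*l - 7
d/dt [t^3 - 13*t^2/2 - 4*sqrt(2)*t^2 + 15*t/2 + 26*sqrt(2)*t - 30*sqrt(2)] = 3*t^2 - 13*t - 8*sqrt(2)*t + 15/2 + 26*sqrt(2)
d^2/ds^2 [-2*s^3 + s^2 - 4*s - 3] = 2 - 12*s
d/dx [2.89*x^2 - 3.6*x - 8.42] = 5.78*x - 3.6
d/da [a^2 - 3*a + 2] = 2*a - 3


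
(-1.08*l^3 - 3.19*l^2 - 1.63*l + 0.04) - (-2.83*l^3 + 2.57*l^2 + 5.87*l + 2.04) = 1.75*l^3 - 5.76*l^2 - 7.5*l - 2.0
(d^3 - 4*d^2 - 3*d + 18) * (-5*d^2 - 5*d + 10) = -5*d^5 + 15*d^4 + 45*d^3 - 115*d^2 - 120*d + 180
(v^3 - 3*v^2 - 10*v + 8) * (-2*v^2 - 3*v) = -2*v^5 + 3*v^4 + 29*v^3 + 14*v^2 - 24*v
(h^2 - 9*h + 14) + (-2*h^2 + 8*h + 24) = -h^2 - h + 38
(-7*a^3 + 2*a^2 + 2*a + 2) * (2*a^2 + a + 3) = -14*a^5 - 3*a^4 - 15*a^3 + 12*a^2 + 8*a + 6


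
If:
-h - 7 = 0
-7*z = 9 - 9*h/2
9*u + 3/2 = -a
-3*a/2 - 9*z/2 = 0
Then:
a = 243/14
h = -7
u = -44/21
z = -81/14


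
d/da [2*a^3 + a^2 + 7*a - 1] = 6*a^2 + 2*a + 7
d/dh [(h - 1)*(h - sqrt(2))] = 2*h - sqrt(2) - 1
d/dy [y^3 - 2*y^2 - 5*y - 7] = 3*y^2 - 4*y - 5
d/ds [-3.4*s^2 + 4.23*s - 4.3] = 4.23 - 6.8*s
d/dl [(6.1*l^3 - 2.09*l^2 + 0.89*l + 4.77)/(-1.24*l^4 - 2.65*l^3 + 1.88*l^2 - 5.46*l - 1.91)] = (7.564*l^6 - 5.1832*l^5 + 9.2403*l^4 - 38.2358*l^3 + 12.7067*l^2 - 9.9514*l + 24.3443)/(1.5376*l^8 + 6.572*l^7 + 2.3601*l^6 + 3.5768*l^5 + 37.2092*l^4 - 10.4066*l^3 + 22.63*l^2 + 20.8572*l + 3.6481)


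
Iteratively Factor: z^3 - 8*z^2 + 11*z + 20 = (z - 5)*(z^2 - 3*z - 4) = (z - 5)*(z + 1)*(z - 4)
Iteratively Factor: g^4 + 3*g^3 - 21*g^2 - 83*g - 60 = (g - 5)*(g^3 + 8*g^2 + 19*g + 12) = (g - 5)*(g + 3)*(g^2 + 5*g + 4) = (g - 5)*(g + 1)*(g + 3)*(g + 4)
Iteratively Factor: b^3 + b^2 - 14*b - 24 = (b + 3)*(b^2 - 2*b - 8) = (b + 2)*(b + 3)*(b - 4)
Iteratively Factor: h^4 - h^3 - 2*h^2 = (h + 1)*(h^3 - 2*h^2) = (h - 2)*(h + 1)*(h^2) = h*(h - 2)*(h + 1)*(h)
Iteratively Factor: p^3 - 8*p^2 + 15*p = (p - 5)*(p^2 - 3*p) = (p - 5)*(p - 3)*(p)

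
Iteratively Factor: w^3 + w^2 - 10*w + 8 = (w + 4)*(w^2 - 3*w + 2) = (w - 2)*(w + 4)*(w - 1)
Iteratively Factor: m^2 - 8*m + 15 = (m - 3)*(m - 5)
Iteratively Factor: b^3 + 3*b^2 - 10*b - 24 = (b + 2)*(b^2 + b - 12) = (b - 3)*(b + 2)*(b + 4)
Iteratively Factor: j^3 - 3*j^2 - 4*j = (j + 1)*(j^2 - 4*j) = j*(j + 1)*(j - 4)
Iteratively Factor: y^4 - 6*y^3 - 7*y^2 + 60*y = (y - 5)*(y^3 - y^2 - 12*y) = y*(y - 5)*(y^2 - y - 12) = y*(y - 5)*(y + 3)*(y - 4)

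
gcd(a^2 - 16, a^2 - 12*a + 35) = 1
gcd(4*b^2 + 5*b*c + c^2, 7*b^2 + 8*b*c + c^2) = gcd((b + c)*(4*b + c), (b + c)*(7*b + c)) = b + c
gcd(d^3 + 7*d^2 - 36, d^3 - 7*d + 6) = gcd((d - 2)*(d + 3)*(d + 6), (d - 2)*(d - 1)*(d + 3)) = d^2 + d - 6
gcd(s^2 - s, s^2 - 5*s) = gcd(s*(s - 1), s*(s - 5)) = s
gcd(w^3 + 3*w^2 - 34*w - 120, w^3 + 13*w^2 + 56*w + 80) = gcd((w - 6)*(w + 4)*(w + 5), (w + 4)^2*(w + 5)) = w^2 + 9*w + 20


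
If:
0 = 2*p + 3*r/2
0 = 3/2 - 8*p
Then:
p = 3/16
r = -1/4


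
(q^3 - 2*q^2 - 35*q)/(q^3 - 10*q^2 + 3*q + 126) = q*(q + 5)/(q^2 - 3*q - 18)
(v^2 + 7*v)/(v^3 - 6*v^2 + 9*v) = (v + 7)/(v^2 - 6*v + 9)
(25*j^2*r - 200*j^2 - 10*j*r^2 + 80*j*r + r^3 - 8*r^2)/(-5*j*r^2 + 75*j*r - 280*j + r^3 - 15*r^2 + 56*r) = (-5*j + r)/(r - 7)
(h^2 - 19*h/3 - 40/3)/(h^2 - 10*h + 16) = (h + 5/3)/(h - 2)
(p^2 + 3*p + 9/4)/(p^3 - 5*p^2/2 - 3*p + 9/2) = (p + 3/2)/(p^2 - 4*p + 3)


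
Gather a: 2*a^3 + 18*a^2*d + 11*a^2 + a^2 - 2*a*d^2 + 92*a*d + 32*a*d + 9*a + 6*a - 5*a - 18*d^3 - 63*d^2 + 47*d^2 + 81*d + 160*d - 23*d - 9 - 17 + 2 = 2*a^3 + a^2*(18*d + 12) + a*(-2*d^2 + 124*d + 10) - 18*d^3 - 16*d^2 + 218*d - 24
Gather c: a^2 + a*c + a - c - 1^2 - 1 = a^2 + a + c*(a - 1) - 2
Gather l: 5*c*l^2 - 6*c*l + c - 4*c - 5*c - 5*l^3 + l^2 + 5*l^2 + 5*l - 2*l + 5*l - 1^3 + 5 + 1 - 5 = -8*c - 5*l^3 + l^2*(5*c + 6) + l*(8 - 6*c)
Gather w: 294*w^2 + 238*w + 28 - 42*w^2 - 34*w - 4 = 252*w^2 + 204*w + 24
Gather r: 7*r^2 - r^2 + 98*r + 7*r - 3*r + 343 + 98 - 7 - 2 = 6*r^2 + 102*r + 432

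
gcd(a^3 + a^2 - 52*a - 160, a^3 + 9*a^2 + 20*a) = a^2 + 9*a + 20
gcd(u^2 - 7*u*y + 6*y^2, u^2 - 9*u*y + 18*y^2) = -u + 6*y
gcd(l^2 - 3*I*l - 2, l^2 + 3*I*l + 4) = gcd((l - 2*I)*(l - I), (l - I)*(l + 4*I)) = l - I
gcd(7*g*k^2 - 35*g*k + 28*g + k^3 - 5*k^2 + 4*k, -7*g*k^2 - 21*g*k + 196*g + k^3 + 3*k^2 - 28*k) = k - 4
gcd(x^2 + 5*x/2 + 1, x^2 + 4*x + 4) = x + 2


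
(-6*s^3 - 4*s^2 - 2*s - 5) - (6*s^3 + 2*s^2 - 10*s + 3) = -12*s^3 - 6*s^2 + 8*s - 8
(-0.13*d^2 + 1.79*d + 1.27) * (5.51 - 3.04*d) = 0.3952*d^3 - 6.1579*d^2 + 6.0021*d + 6.9977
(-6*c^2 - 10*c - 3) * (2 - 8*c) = 48*c^3 + 68*c^2 + 4*c - 6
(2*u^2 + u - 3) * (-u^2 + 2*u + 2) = -2*u^4 + 3*u^3 + 9*u^2 - 4*u - 6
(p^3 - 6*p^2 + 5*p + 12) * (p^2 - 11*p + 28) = p^5 - 17*p^4 + 99*p^3 - 211*p^2 + 8*p + 336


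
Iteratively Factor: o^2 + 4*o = (o + 4)*(o)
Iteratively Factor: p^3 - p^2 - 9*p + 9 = (p - 3)*(p^2 + 2*p - 3) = (p - 3)*(p - 1)*(p + 3)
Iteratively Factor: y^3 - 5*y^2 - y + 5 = (y - 5)*(y^2 - 1) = (y - 5)*(y - 1)*(y + 1)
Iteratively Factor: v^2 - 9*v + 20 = (v - 4)*(v - 5)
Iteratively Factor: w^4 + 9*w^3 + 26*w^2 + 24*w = (w + 3)*(w^3 + 6*w^2 + 8*w) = (w + 3)*(w + 4)*(w^2 + 2*w) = (w + 2)*(w + 3)*(w + 4)*(w)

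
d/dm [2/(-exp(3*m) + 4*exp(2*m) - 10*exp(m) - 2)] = (6*exp(2*m) - 16*exp(m) + 20)*exp(m)/(exp(3*m) - 4*exp(2*m) + 10*exp(m) + 2)^2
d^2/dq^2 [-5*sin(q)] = 5*sin(q)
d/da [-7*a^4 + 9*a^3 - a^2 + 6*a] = -28*a^3 + 27*a^2 - 2*a + 6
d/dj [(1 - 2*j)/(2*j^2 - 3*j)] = (4*j^2 - 4*j + 3)/(j^2*(4*j^2 - 12*j + 9))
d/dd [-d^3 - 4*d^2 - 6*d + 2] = -3*d^2 - 8*d - 6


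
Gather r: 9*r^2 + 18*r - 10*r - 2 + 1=9*r^2 + 8*r - 1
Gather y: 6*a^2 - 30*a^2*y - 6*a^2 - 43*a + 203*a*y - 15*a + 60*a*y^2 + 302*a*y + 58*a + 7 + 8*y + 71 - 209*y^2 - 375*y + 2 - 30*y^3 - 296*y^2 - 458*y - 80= -30*y^3 + y^2*(60*a - 505) + y*(-30*a^2 + 505*a - 825)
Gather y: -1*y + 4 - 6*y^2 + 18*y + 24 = -6*y^2 + 17*y + 28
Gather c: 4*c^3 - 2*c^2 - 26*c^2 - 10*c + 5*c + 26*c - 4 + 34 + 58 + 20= 4*c^3 - 28*c^2 + 21*c + 108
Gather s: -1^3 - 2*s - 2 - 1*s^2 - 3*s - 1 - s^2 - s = -2*s^2 - 6*s - 4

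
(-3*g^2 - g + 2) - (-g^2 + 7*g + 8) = -2*g^2 - 8*g - 6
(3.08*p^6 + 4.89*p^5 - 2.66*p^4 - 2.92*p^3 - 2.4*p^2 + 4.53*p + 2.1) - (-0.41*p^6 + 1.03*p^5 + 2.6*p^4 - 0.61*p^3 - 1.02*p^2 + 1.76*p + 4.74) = 3.49*p^6 + 3.86*p^5 - 5.26*p^4 - 2.31*p^3 - 1.38*p^2 + 2.77*p - 2.64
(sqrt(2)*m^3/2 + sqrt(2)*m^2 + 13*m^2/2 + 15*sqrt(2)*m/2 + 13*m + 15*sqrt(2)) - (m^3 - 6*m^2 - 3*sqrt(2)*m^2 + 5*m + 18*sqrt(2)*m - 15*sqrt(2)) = -m^3 + sqrt(2)*m^3/2 + 4*sqrt(2)*m^2 + 25*m^2/2 - 21*sqrt(2)*m/2 + 8*m + 30*sqrt(2)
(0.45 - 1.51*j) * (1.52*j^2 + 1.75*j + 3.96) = -2.2952*j^3 - 1.9585*j^2 - 5.1921*j + 1.782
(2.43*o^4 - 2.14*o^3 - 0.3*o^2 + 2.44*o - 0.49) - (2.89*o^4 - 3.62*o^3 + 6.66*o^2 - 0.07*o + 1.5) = -0.46*o^4 + 1.48*o^3 - 6.96*o^2 + 2.51*o - 1.99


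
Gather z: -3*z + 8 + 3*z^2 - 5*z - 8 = 3*z^2 - 8*z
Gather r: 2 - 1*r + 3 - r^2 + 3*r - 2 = -r^2 + 2*r + 3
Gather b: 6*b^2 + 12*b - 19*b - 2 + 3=6*b^2 - 7*b + 1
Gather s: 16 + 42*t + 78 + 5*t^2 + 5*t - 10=5*t^2 + 47*t + 84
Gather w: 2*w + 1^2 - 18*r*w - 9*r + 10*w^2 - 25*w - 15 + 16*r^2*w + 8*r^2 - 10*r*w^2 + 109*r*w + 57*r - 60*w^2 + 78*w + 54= 8*r^2 + 48*r + w^2*(-10*r - 50) + w*(16*r^2 + 91*r + 55) + 40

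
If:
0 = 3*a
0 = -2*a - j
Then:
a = 0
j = 0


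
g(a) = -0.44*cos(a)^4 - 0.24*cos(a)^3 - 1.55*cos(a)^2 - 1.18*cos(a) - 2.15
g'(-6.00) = 1.78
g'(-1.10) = -2.58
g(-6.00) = -5.30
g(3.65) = -2.40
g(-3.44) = -2.60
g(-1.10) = -3.05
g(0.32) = -5.23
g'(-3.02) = 0.35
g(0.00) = -5.56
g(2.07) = -1.94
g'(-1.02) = -2.77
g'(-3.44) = -0.78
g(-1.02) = -3.26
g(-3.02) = -2.70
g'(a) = 1.76*sin(a)*cos(a)^3 + 0.72*sin(a)*cos(a)^2 + 3.1*sin(a)*cos(a) + 1.18*sin(a)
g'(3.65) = 1.05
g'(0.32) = 1.97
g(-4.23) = -1.93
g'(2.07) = -0.29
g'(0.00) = 0.00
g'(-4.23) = -0.25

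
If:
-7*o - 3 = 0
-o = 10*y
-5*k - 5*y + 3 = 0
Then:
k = 39/70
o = -3/7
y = 3/70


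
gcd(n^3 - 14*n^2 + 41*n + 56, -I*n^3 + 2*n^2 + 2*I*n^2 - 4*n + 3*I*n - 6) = n + 1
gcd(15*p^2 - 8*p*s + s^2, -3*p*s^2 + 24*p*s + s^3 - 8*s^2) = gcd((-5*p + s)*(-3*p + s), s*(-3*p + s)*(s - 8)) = 3*p - s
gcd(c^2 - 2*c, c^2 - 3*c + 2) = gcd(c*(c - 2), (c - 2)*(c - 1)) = c - 2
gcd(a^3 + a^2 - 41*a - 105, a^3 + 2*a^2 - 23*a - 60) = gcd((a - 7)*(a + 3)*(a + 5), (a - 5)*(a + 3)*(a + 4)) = a + 3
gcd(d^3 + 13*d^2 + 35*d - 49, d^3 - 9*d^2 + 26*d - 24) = 1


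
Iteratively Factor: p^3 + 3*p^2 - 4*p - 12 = (p + 3)*(p^2 - 4) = (p - 2)*(p + 3)*(p + 2)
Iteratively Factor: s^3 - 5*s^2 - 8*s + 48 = (s - 4)*(s^2 - s - 12) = (s - 4)*(s + 3)*(s - 4)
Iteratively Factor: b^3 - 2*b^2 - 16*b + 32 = (b - 2)*(b^2 - 16) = (b - 4)*(b - 2)*(b + 4)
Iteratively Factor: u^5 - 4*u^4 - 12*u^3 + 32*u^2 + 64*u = (u - 4)*(u^4 - 12*u^2 - 16*u) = (u - 4)^2*(u^3 + 4*u^2 + 4*u) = (u - 4)^2*(u + 2)*(u^2 + 2*u) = u*(u - 4)^2*(u + 2)*(u + 2)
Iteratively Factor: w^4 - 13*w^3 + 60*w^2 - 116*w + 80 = (w - 2)*(w^3 - 11*w^2 + 38*w - 40) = (w - 2)^2*(w^2 - 9*w + 20) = (w - 4)*(w - 2)^2*(w - 5)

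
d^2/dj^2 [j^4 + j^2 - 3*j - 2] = 12*j^2 + 2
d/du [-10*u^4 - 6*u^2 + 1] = -40*u^3 - 12*u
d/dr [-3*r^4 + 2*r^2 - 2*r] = -12*r^3 + 4*r - 2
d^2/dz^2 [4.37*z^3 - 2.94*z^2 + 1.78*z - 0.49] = 26.22*z - 5.88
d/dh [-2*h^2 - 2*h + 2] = -4*h - 2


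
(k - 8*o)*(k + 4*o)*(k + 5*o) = k^3 + k^2*o - 52*k*o^2 - 160*o^3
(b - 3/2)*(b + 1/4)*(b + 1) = b^3 - b^2/4 - 13*b/8 - 3/8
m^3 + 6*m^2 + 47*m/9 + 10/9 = (m + 1/3)*(m + 2/3)*(m + 5)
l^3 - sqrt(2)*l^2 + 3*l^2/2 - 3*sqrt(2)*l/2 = l*(l + 3/2)*(l - sqrt(2))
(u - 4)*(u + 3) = u^2 - u - 12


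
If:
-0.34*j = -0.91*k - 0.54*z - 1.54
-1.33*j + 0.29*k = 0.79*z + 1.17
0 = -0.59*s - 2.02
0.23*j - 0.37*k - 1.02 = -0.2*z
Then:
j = -2.54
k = -3.53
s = -3.42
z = 1.49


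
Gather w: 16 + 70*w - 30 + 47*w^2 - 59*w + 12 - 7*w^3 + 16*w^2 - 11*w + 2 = -7*w^3 + 63*w^2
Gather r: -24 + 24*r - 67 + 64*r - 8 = 88*r - 99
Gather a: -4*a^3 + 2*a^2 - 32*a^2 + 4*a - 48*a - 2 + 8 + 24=-4*a^3 - 30*a^2 - 44*a + 30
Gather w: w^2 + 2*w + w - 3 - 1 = w^2 + 3*w - 4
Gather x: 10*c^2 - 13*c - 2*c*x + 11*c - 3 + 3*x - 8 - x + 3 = 10*c^2 - 2*c + x*(2 - 2*c) - 8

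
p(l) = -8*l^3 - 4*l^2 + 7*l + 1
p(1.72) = -39.50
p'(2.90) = -218.04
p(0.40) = 2.65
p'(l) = -24*l^2 - 8*l + 7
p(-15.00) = 25996.00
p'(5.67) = -809.93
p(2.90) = -207.45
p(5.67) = -1546.18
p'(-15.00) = -5273.00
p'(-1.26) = -21.02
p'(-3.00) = -185.00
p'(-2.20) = -91.56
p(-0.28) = -1.10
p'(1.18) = -35.86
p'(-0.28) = 7.36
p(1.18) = -9.45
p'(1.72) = -77.76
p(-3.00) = 160.00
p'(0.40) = -0.04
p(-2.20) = 51.42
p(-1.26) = 1.83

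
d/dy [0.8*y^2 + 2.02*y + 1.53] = 1.6*y + 2.02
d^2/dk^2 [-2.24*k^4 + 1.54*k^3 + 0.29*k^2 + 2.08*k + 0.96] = -26.88*k^2 + 9.24*k + 0.58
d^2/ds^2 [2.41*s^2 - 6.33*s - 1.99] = 4.82000000000000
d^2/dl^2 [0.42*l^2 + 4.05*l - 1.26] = 0.840000000000000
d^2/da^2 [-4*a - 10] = 0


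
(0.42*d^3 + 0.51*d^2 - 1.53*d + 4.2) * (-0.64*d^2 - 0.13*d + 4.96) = -0.2688*d^5 - 0.381*d^4 + 2.9961*d^3 + 0.0404999999999998*d^2 - 8.1348*d + 20.832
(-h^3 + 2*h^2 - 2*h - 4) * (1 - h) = h^4 - 3*h^3 + 4*h^2 + 2*h - 4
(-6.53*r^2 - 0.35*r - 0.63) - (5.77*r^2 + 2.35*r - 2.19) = -12.3*r^2 - 2.7*r + 1.56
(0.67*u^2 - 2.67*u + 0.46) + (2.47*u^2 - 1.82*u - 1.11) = 3.14*u^2 - 4.49*u - 0.65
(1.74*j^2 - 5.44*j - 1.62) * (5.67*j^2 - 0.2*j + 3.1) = 9.8658*j^4 - 31.1928*j^3 - 2.7034*j^2 - 16.54*j - 5.022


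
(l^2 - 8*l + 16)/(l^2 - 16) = (l - 4)/(l + 4)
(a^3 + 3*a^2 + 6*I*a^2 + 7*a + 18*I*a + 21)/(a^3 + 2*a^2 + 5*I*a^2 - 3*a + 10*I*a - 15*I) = (a^2 + 6*I*a + 7)/(a^2 + a*(-1 + 5*I) - 5*I)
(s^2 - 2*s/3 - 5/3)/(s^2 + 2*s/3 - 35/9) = 3*(s + 1)/(3*s + 7)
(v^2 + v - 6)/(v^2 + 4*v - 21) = (v^2 + v - 6)/(v^2 + 4*v - 21)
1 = 1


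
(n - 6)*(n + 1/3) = n^2 - 17*n/3 - 2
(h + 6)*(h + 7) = h^2 + 13*h + 42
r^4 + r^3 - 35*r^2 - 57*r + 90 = (r - 6)*(r - 1)*(r + 3)*(r + 5)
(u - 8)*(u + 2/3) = u^2 - 22*u/3 - 16/3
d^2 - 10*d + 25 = (d - 5)^2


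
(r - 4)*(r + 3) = r^2 - r - 12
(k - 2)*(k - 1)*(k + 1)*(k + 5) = k^4 + 3*k^3 - 11*k^2 - 3*k + 10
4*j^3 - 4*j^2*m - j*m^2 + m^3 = (-2*j + m)*(-j + m)*(2*j + m)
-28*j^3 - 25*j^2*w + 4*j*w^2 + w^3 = (-4*j + w)*(j + w)*(7*j + w)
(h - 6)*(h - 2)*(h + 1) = h^3 - 7*h^2 + 4*h + 12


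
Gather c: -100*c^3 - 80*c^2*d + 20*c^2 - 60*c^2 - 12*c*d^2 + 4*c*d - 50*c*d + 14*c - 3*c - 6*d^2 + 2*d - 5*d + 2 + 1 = -100*c^3 + c^2*(-80*d - 40) + c*(-12*d^2 - 46*d + 11) - 6*d^2 - 3*d + 3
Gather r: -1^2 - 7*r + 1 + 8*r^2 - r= 8*r^2 - 8*r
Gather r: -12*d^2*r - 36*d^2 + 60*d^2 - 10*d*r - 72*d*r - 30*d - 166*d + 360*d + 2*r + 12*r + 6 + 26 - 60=24*d^2 + 164*d + r*(-12*d^2 - 82*d + 14) - 28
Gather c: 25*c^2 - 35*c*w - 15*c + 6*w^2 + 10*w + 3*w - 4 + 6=25*c^2 + c*(-35*w - 15) + 6*w^2 + 13*w + 2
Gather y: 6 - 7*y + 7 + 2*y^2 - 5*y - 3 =2*y^2 - 12*y + 10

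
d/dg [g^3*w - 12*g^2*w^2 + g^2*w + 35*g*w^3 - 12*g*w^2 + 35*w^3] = w*(3*g^2 - 24*g*w + 2*g + 35*w^2 - 12*w)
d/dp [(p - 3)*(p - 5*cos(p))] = p + (p - 3)*(5*sin(p) + 1) - 5*cos(p)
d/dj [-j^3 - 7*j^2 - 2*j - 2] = -3*j^2 - 14*j - 2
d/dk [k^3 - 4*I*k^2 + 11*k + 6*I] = 3*k^2 - 8*I*k + 11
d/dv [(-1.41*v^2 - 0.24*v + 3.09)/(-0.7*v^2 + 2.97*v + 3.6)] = (-4.3557*v^2 - 5.826*v - 10.0413)/(0.49*v^4 - 4.158*v^3 + 3.7809*v^2 + 21.384*v + 12.96)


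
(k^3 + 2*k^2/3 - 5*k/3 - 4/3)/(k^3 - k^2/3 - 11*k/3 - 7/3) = (3*k - 4)/(3*k - 7)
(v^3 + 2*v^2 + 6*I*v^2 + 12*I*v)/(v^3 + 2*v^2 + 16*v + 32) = v*(v + 6*I)/(v^2 + 16)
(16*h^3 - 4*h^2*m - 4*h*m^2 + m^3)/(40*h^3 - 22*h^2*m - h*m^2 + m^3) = (2*h + m)/(5*h + m)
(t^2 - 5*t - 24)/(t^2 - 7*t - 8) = (t + 3)/(t + 1)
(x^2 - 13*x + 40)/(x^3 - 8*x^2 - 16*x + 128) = (x - 5)/(x^2 - 16)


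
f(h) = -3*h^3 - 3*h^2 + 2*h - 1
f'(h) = -9*h^2 - 6*h + 2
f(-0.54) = -2.48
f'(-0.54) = 2.62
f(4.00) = -233.00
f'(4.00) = -166.00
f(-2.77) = 34.20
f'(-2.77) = -50.44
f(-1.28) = -2.18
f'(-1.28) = -5.07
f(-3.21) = 60.90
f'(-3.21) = -71.48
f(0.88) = -3.61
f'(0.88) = -10.25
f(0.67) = -1.91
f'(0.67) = -6.06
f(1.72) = -21.70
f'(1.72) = -34.95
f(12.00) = -5593.00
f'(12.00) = -1366.00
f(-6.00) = 527.00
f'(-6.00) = -286.00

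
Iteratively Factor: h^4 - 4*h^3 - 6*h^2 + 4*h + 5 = (h + 1)*(h^3 - 5*h^2 - h + 5) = (h - 5)*(h + 1)*(h^2 - 1) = (h - 5)*(h - 1)*(h + 1)*(h + 1)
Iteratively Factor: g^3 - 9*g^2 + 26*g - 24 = (g - 2)*(g^2 - 7*g + 12) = (g - 4)*(g - 2)*(g - 3)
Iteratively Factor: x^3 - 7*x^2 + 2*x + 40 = (x - 4)*(x^2 - 3*x - 10) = (x - 4)*(x + 2)*(x - 5)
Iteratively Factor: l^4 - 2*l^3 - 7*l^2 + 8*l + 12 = (l + 1)*(l^3 - 3*l^2 - 4*l + 12) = (l + 1)*(l + 2)*(l^2 - 5*l + 6) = (l - 3)*(l + 1)*(l + 2)*(l - 2)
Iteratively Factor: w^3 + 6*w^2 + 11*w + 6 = (w + 1)*(w^2 + 5*w + 6) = (w + 1)*(w + 3)*(w + 2)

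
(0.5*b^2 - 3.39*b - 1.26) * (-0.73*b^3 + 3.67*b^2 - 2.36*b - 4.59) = -0.365*b^5 + 4.3097*b^4 - 12.7015*b^3 + 1.0812*b^2 + 18.5337*b + 5.7834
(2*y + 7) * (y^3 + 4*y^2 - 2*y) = 2*y^4 + 15*y^3 + 24*y^2 - 14*y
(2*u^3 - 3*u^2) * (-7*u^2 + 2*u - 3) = -14*u^5 + 25*u^4 - 12*u^3 + 9*u^2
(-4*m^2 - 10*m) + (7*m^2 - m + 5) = 3*m^2 - 11*m + 5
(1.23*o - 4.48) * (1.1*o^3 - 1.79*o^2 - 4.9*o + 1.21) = 1.353*o^4 - 7.1297*o^3 + 1.9922*o^2 + 23.4403*o - 5.4208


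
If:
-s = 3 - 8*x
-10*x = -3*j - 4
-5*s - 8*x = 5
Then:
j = -23/36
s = -4/3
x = 5/24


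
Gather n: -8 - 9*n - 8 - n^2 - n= -n^2 - 10*n - 16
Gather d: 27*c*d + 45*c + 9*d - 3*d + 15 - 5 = 45*c + d*(27*c + 6) + 10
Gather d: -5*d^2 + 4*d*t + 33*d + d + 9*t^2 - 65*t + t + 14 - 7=-5*d^2 + d*(4*t + 34) + 9*t^2 - 64*t + 7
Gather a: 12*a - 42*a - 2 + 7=5 - 30*a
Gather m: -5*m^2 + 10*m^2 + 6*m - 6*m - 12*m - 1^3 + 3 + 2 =5*m^2 - 12*m + 4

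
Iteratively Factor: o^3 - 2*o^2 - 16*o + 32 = (o - 2)*(o^2 - 16) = (o - 2)*(o + 4)*(o - 4)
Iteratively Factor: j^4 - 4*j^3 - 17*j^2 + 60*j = (j - 5)*(j^3 + j^2 - 12*j) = (j - 5)*(j + 4)*(j^2 - 3*j) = j*(j - 5)*(j + 4)*(j - 3)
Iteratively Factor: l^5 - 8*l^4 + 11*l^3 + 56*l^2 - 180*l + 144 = (l - 2)*(l^4 - 6*l^3 - l^2 + 54*l - 72) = (l - 2)^2*(l^3 - 4*l^2 - 9*l + 36) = (l - 2)^2*(l + 3)*(l^2 - 7*l + 12) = (l - 3)*(l - 2)^2*(l + 3)*(l - 4)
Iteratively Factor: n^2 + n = (n + 1)*(n)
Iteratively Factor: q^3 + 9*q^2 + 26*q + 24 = (q + 4)*(q^2 + 5*q + 6) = (q + 2)*(q + 4)*(q + 3)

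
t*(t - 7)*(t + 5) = t^3 - 2*t^2 - 35*t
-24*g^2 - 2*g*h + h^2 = (-6*g + h)*(4*g + h)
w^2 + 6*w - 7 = (w - 1)*(w + 7)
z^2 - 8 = (z - 2*sqrt(2))*(z + 2*sqrt(2))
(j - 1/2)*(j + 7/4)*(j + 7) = j^3 + 33*j^2/4 + 63*j/8 - 49/8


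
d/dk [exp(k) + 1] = exp(k)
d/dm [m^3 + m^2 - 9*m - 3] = 3*m^2 + 2*m - 9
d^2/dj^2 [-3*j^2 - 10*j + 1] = -6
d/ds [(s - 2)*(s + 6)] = 2*s + 4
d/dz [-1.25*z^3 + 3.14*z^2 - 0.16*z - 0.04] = -3.75*z^2 + 6.28*z - 0.16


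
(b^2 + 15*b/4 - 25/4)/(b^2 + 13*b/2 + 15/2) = (4*b - 5)/(2*(2*b + 3))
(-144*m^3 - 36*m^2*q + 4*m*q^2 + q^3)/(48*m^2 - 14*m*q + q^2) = (24*m^2 + 10*m*q + q^2)/(-8*m + q)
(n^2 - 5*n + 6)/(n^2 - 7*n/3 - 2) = 3*(n - 2)/(3*n + 2)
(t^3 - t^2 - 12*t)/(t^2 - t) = (t^2 - t - 12)/(t - 1)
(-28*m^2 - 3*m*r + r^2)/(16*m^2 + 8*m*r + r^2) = (-7*m + r)/(4*m + r)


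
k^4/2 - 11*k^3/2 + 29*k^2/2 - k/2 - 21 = (k/2 + 1/2)*(k - 7)*(k - 3)*(k - 2)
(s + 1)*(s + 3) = s^2 + 4*s + 3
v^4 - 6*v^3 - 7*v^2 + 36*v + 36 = (v - 6)*(v - 3)*(v + 1)*(v + 2)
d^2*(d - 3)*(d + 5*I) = d^4 - 3*d^3 + 5*I*d^3 - 15*I*d^2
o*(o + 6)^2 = o^3 + 12*o^2 + 36*o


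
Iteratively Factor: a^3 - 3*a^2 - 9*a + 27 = (a + 3)*(a^2 - 6*a + 9) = (a - 3)*(a + 3)*(a - 3)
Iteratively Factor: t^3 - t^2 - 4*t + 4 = (t - 2)*(t^2 + t - 2) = (t - 2)*(t - 1)*(t + 2)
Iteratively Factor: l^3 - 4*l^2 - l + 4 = (l - 4)*(l^2 - 1) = (l - 4)*(l + 1)*(l - 1)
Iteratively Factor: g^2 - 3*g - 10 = (g - 5)*(g + 2)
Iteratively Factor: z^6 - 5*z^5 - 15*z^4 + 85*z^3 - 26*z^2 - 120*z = (z - 2)*(z^5 - 3*z^4 - 21*z^3 + 43*z^2 + 60*z) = (z - 3)*(z - 2)*(z^4 - 21*z^2 - 20*z) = (z - 3)*(z - 2)*(z + 1)*(z^3 - z^2 - 20*z) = (z - 3)*(z - 2)*(z + 1)*(z + 4)*(z^2 - 5*z) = z*(z - 3)*(z - 2)*(z + 1)*(z + 4)*(z - 5)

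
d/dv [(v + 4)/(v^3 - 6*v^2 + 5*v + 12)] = (v^3 - 6*v^2 + 5*v - (v + 4)*(3*v^2 - 12*v + 5) + 12)/(v^3 - 6*v^2 + 5*v + 12)^2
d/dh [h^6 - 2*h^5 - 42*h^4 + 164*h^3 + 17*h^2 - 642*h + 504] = 6*h^5 - 10*h^4 - 168*h^3 + 492*h^2 + 34*h - 642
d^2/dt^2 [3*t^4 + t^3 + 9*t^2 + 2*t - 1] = 36*t^2 + 6*t + 18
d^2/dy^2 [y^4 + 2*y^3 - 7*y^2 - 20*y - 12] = 12*y^2 + 12*y - 14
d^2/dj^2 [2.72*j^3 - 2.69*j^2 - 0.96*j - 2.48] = 16.32*j - 5.38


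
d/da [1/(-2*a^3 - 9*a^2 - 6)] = 6*a*(a + 3)/(2*a^3 + 9*a^2 + 6)^2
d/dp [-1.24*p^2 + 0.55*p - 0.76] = 0.55 - 2.48*p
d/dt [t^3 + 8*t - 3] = 3*t^2 + 8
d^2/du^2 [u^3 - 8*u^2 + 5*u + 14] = 6*u - 16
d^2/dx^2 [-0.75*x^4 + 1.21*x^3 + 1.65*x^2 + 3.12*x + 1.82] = -9.0*x^2 + 7.26*x + 3.3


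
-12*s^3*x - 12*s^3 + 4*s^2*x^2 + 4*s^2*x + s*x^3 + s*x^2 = (-2*s + x)*(6*s + x)*(s*x + s)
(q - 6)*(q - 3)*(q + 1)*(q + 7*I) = q^4 - 8*q^3 + 7*I*q^3 + 9*q^2 - 56*I*q^2 + 18*q + 63*I*q + 126*I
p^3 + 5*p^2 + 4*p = p*(p + 1)*(p + 4)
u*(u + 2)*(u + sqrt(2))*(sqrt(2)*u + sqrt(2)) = sqrt(2)*u^4 + 2*u^3 + 3*sqrt(2)*u^3 + 2*sqrt(2)*u^2 + 6*u^2 + 4*u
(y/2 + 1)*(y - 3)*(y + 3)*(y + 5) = y^4/2 + 7*y^3/2 + y^2/2 - 63*y/2 - 45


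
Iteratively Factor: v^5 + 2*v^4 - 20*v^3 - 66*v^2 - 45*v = (v + 1)*(v^4 + v^3 - 21*v^2 - 45*v) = (v - 5)*(v + 1)*(v^3 + 6*v^2 + 9*v) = (v - 5)*(v + 1)*(v + 3)*(v^2 + 3*v) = v*(v - 5)*(v + 1)*(v + 3)*(v + 3)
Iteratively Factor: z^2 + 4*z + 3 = (z + 1)*(z + 3)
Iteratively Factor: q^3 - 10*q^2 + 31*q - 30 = (q - 3)*(q^2 - 7*q + 10) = (q - 5)*(q - 3)*(q - 2)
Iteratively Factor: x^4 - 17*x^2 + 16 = (x + 4)*(x^3 - 4*x^2 - x + 4) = (x + 1)*(x + 4)*(x^2 - 5*x + 4) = (x - 1)*(x + 1)*(x + 4)*(x - 4)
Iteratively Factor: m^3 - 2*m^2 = (m)*(m^2 - 2*m) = m^2*(m - 2)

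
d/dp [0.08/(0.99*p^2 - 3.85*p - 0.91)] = (0.308 - 0.1584*p)/(-0.99*p^2 + 3.85*p + 0.91)^2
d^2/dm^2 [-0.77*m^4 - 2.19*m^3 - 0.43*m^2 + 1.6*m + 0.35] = -9.24*m^2 - 13.14*m - 0.86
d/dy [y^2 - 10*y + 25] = 2*y - 10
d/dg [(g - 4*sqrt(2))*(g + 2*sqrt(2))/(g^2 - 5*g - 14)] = (-5*g^2 + 2*sqrt(2)*g^2 + 4*g - 80 + 28*sqrt(2))/(g^4 - 10*g^3 - 3*g^2 + 140*g + 196)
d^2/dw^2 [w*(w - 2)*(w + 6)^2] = 12*w^2 + 60*w + 24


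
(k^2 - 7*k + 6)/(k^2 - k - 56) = (-k^2 + 7*k - 6)/(-k^2 + k + 56)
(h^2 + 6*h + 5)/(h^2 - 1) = (h + 5)/(h - 1)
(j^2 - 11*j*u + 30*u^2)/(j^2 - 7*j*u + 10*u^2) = (-j + 6*u)/(-j + 2*u)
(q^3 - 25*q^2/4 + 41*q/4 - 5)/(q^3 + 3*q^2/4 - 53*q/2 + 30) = (q - 1)/(q + 6)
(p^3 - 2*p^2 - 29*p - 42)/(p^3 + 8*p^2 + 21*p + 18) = (p - 7)/(p + 3)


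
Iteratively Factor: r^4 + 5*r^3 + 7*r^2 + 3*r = (r + 1)*(r^3 + 4*r^2 + 3*r) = (r + 1)*(r + 3)*(r^2 + r) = r*(r + 1)*(r + 3)*(r + 1)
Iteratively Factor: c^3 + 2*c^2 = (c + 2)*(c^2) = c*(c + 2)*(c)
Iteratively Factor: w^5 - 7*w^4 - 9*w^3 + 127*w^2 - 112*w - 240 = (w - 5)*(w^4 - 2*w^3 - 19*w^2 + 32*w + 48) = (w - 5)*(w + 1)*(w^3 - 3*w^2 - 16*w + 48) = (w - 5)*(w - 4)*(w + 1)*(w^2 + w - 12) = (w - 5)*(w - 4)*(w - 3)*(w + 1)*(w + 4)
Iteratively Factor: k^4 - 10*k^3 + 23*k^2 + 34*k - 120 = (k + 2)*(k^3 - 12*k^2 + 47*k - 60) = (k - 5)*(k + 2)*(k^2 - 7*k + 12) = (k - 5)*(k - 3)*(k + 2)*(k - 4)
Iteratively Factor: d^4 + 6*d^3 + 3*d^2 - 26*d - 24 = (d + 3)*(d^3 + 3*d^2 - 6*d - 8) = (d + 3)*(d + 4)*(d^2 - d - 2) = (d - 2)*(d + 3)*(d + 4)*(d + 1)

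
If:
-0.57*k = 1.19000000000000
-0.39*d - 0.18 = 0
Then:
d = -0.46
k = -2.09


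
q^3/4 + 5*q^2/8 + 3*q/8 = q*(q/4 + 1/4)*(q + 3/2)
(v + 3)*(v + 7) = v^2 + 10*v + 21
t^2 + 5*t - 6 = (t - 1)*(t + 6)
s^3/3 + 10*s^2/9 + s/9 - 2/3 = (s/3 + 1)*(s - 2/3)*(s + 1)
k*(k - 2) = k^2 - 2*k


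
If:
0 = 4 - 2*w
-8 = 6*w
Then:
No Solution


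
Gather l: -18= -18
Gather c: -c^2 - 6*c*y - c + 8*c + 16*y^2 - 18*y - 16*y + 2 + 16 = -c^2 + c*(7 - 6*y) + 16*y^2 - 34*y + 18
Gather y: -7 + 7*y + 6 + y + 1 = 8*y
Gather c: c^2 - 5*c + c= c^2 - 4*c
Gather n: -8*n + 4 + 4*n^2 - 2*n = 4*n^2 - 10*n + 4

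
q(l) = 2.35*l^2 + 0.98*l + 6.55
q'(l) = 4.7*l + 0.98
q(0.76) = 8.65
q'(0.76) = 4.55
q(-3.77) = 36.26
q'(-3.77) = -16.74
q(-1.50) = 10.37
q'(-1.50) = -6.07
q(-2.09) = 14.77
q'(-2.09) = -8.84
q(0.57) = 7.87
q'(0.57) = 3.66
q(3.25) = 34.56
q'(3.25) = 16.26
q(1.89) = 16.80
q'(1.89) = 9.86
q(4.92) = 68.26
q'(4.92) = 24.10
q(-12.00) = 333.19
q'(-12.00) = -55.42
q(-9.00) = 188.08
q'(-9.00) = -41.32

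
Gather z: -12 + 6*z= 6*z - 12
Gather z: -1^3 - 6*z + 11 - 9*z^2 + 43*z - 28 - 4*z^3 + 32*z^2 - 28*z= -4*z^3 + 23*z^2 + 9*z - 18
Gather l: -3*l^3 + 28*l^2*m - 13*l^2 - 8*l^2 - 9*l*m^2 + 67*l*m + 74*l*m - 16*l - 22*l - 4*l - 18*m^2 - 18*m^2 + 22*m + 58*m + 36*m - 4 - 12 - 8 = -3*l^3 + l^2*(28*m - 21) + l*(-9*m^2 + 141*m - 42) - 36*m^2 + 116*m - 24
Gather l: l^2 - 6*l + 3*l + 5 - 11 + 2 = l^2 - 3*l - 4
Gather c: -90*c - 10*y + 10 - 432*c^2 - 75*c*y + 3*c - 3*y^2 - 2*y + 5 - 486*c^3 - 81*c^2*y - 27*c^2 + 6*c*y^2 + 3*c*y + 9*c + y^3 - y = -486*c^3 + c^2*(-81*y - 459) + c*(6*y^2 - 72*y - 78) + y^3 - 3*y^2 - 13*y + 15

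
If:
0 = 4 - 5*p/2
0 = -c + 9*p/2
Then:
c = 36/5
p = 8/5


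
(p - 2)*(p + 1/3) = p^2 - 5*p/3 - 2/3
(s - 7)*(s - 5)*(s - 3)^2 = s^4 - 18*s^3 + 116*s^2 - 318*s + 315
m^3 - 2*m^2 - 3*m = m*(m - 3)*(m + 1)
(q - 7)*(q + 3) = q^2 - 4*q - 21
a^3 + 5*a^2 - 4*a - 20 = (a - 2)*(a + 2)*(a + 5)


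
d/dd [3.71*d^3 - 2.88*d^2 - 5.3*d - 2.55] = 11.13*d^2 - 5.76*d - 5.3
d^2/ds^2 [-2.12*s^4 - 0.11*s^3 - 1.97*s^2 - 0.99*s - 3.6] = -25.44*s^2 - 0.66*s - 3.94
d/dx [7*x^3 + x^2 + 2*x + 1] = 21*x^2 + 2*x + 2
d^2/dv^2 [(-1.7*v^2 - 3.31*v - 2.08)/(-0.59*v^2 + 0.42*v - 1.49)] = (3.146942*v^3 - 4.622532*v^2 - 20.55147*v + 8.767904)/(0.205379*v^6 - 0.438606*v^5 + 1.868235*v^4 - 2.28942*v^3 + 4.718085*v^2 - 2.797326*v + 3.307949)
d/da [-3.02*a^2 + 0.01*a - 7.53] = 0.01 - 6.04*a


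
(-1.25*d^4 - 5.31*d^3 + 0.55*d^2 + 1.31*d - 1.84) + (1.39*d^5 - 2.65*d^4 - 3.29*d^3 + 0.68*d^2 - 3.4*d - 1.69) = 1.39*d^5 - 3.9*d^4 - 8.6*d^3 + 1.23*d^2 - 2.09*d - 3.53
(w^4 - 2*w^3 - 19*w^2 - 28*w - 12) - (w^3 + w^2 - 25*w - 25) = w^4 - 3*w^3 - 20*w^2 - 3*w + 13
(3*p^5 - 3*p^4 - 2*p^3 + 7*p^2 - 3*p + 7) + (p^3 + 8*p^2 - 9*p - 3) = 3*p^5 - 3*p^4 - p^3 + 15*p^2 - 12*p + 4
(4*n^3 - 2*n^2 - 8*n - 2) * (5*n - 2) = 20*n^4 - 18*n^3 - 36*n^2 + 6*n + 4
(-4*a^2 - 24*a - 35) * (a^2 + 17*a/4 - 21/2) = -4*a^4 - 41*a^3 - 95*a^2 + 413*a/4 + 735/2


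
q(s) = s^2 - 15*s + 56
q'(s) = 2*s - 15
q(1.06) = 41.22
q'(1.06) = -12.88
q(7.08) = -0.07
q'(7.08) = -0.84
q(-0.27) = 60.12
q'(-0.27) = -15.54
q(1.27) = 38.56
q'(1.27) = -12.46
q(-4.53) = 144.47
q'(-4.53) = -24.06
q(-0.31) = 60.75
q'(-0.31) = -15.62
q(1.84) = 31.79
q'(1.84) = -11.32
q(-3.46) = 119.87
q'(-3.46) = -21.92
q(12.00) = 20.00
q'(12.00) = 9.00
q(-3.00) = 110.00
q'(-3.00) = -21.00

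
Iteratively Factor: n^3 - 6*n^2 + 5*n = (n - 1)*(n^2 - 5*n) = (n - 5)*(n - 1)*(n)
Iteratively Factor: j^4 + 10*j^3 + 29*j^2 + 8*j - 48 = (j - 1)*(j^3 + 11*j^2 + 40*j + 48) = (j - 1)*(j + 4)*(j^2 + 7*j + 12) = (j - 1)*(j + 3)*(j + 4)*(j + 4)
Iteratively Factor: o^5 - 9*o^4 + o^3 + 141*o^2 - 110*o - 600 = (o + 2)*(o^4 - 11*o^3 + 23*o^2 + 95*o - 300) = (o + 2)*(o + 3)*(o^3 - 14*o^2 + 65*o - 100) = (o - 4)*(o + 2)*(o + 3)*(o^2 - 10*o + 25) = (o - 5)*(o - 4)*(o + 2)*(o + 3)*(o - 5)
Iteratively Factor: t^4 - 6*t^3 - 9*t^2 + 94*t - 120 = (t - 3)*(t^3 - 3*t^2 - 18*t + 40) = (t - 3)*(t - 2)*(t^2 - t - 20) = (t - 5)*(t - 3)*(t - 2)*(t + 4)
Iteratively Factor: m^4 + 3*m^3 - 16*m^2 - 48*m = (m - 4)*(m^3 + 7*m^2 + 12*m) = (m - 4)*(m + 4)*(m^2 + 3*m) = m*(m - 4)*(m + 4)*(m + 3)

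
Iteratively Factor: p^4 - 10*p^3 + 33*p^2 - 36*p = (p - 4)*(p^3 - 6*p^2 + 9*p) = (p - 4)*(p - 3)*(p^2 - 3*p) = (p - 4)*(p - 3)^2*(p)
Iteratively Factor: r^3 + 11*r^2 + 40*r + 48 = (r + 4)*(r^2 + 7*r + 12) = (r + 3)*(r + 4)*(r + 4)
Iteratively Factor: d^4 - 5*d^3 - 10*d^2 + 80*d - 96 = (d - 4)*(d^3 - d^2 - 14*d + 24) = (d - 4)*(d - 2)*(d^2 + d - 12) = (d - 4)*(d - 3)*(d - 2)*(d + 4)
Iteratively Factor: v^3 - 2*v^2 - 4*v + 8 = (v - 2)*(v^2 - 4) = (v - 2)*(v + 2)*(v - 2)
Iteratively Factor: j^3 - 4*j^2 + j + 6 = (j - 2)*(j^2 - 2*j - 3) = (j - 2)*(j + 1)*(j - 3)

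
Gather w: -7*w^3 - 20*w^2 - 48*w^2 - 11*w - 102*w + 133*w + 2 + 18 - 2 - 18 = -7*w^3 - 68*w^2 + 20*w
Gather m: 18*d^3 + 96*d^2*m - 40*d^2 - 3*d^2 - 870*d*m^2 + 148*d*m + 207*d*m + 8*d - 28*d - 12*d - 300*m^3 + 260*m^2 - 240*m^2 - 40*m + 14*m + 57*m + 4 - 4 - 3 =18*d^3 - 43*d^2 - 32*d - 300*m^3 + m^2*(20 - 870*d) + m*(96*d^2 + 355*d + 31) - 3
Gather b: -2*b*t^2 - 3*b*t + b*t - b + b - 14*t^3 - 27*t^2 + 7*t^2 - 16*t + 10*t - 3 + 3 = b*(-2*t^2 - 2*t) - 14*t^3 - 20*t^2 - 6*t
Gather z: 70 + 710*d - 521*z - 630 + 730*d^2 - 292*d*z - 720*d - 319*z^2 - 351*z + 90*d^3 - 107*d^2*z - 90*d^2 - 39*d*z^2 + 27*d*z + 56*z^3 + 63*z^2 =90*d^3 + 640*d^2 - 10*d + 56*z^3 + z^2*(-39*d - 256) + z*(-107*d^2 - 265*d - 872) - 560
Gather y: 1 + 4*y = 4*y + 1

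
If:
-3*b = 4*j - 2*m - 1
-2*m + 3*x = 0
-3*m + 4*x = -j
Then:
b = x/3 + 1/3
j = x/2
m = 3*x/2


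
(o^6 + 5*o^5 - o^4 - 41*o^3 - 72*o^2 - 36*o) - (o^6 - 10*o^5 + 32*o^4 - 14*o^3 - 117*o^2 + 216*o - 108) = 15*o^5 - 33*o^4 - 27*o^3 + 45*o^2 - 252*o + 108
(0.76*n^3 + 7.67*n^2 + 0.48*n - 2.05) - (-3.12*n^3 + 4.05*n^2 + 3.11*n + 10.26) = 3.88*n^3 + 3.62*n^2 - 2.63*n - 12.31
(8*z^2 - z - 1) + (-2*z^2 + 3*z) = 6*z^2 + 2*z - 1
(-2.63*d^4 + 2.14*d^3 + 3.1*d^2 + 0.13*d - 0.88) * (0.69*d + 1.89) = -1.8147*d^5 - 3.4941*d^4 + 6.1836*d^3 + 5.9487*d^2 - 0.3615*d - 1.6632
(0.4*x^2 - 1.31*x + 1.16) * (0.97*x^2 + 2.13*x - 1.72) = 0.388*x^4 - 0.4187*x^3 - 2.3531*x^2 + 4.724*x - 1.9952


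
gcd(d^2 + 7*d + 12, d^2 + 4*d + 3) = d + 3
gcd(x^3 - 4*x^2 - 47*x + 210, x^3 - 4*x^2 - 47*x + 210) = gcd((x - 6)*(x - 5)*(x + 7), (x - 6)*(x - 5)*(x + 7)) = x^3 - 4*x^2 - 47*x + 210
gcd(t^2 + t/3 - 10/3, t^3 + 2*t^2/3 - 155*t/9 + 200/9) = t - 5/3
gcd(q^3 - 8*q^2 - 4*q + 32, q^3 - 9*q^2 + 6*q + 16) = q^2 - 10*q + 16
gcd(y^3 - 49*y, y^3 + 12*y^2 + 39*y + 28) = y + 7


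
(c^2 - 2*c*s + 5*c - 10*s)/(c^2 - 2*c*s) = (c + 5)/c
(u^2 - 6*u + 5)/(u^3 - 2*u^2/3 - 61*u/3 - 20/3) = 3*(u - 1)/(3*u^2 + 13*u + 4)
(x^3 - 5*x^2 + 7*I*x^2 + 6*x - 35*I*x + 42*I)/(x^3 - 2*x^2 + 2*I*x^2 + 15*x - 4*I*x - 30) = (x^2 + x*(-3 + 7*I) - 21*I)/(x^2 + 2*I*x + 15)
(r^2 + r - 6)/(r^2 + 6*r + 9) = (r - 2)/(r + 3)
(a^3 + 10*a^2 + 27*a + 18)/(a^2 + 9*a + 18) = a + 1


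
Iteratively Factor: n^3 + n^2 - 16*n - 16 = (n + 1)*(n^2 - 16) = (n - 4)*(n + 1)*(n + 4)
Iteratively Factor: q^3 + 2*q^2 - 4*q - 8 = (q + 2)*(q^2 - 4) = (q - 2)*(q + 2)*(q + 2)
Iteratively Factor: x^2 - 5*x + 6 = (x - 2)*(x - 3)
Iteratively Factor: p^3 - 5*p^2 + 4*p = (p - 1)*(p^2 - 4*p) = (p - 4)*(p - 1)*(p)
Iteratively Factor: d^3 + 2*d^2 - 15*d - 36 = (d + 3)*(d^2 - d - 12) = (d - 4)*(d + 3)*(d + 3)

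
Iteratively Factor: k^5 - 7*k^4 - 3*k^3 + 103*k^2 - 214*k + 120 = (k - 1)*(k^4 - 6*k^3 - 9*k^2 + 94*k - 120) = (k - 1)*(k + 4)*(k^3 - 10*k^2 + 31*k - 30) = (k - 5)*(k - 1)*(k + 4)*(k^2 - 5*k + 6) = (k - 5)*(k - 3)*(k - 1)*(k + 4)*(k - 2)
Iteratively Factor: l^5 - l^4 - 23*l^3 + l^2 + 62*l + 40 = (l + 1)*(l^4 - 2*l^3 - 21*l^2 + 22*l + 40) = (l - 5)*(l + 1)*(l^3 + 3*l^2 - 6*l - 8) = (l - 5)*(l - 2)*(l + 1)*(l^2 + 5*l + 4) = (l - 5)*(l - 2)*(l + 1)*(l + 4)*(l + 1)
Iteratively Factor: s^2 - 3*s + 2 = (s - 2)*(s - 1)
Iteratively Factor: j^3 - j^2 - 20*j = (j - 5)*(j^2 + 4*j) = j*(j - 5)*(j + 4)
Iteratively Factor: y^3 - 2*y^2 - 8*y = (y + 2)*(y^2 - 4*y) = y*(y + 2)*(y - 4)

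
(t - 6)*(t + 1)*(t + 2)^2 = t^4 - t^3 - 22*t^2 - 44*t - 24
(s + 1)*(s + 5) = s^2 + 6*s + 5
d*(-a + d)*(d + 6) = -a*d^2 - 6*a*d + d^3 + 6*d^2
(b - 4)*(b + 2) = b^2 - 2*b - 8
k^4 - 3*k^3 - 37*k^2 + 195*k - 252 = (k - 4)*(k - 3)^2*(k + 7)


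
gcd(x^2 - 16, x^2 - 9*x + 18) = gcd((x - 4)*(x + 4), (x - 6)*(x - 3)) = 1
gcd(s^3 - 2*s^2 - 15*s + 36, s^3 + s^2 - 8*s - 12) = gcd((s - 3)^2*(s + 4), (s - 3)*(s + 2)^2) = s - 3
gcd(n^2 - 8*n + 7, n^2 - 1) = n - 1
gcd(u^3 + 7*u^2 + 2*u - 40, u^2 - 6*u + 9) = 1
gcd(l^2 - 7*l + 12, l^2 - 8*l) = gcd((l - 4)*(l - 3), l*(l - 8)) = 1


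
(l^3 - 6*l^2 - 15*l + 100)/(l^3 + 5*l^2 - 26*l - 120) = (l - 5)/(l + 6)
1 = 1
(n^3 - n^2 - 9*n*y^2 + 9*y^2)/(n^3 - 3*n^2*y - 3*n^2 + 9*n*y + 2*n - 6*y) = (n + 3*y)/(n - 2)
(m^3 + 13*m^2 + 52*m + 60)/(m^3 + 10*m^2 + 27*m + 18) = (m^2 + 7*m + 10)/(m^2 + 4*m + 3)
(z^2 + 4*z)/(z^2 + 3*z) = (z + 4)/(z + 3)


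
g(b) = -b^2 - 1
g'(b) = -2*b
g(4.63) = -22.44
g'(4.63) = -9.26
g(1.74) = -4.03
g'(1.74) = -3.48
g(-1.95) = -4.80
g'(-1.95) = 3.90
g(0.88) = -1.77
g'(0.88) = -1.76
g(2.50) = -7.25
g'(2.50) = -5.00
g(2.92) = -9.53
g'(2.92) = -5.84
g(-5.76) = -34.18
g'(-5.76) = 11.52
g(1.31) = -2.72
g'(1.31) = -2.62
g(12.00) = -145.00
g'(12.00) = -24.00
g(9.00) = -82.00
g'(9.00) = -18.00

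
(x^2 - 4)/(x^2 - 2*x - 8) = (x - 2)/(x - 4)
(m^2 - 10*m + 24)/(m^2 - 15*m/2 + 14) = 2*(m - 6)/(2*m - 7)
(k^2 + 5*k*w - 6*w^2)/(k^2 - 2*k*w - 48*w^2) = (-k + w)/(-k + 8*w)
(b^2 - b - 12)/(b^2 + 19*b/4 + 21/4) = 4*(b - 4)/(4*b + 7)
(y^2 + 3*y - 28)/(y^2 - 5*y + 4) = (y + 7)/(y - 1)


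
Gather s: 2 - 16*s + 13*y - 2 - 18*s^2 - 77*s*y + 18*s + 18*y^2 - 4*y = -18*s^2 + s*(2 - 77*y) + 18*y^2 + 9*y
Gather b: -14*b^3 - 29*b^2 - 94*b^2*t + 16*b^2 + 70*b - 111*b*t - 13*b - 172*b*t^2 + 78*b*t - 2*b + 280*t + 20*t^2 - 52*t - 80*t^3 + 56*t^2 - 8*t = -14*b^3 + b^2*(-94*t - 13) + b*(-172*t^2 - 33*t + 55) - 80*t^3 + 76*t^2 + 220*t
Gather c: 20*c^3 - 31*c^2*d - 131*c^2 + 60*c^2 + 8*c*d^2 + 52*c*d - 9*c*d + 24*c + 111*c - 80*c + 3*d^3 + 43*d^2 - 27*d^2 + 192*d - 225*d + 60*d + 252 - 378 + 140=20*c^3 + c^2*(-31*d - 71) + c*(8*d^2 + 43*d + 55) + 3*d^3 + 16*d^2 + 27*d + 14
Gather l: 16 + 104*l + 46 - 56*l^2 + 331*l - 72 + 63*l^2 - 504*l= 7*l^2 - 69*l - 10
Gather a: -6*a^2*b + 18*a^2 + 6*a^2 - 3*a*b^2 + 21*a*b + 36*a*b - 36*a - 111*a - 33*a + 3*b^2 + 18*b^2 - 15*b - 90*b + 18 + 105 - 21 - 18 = a^2*(24 - 6*b) + a*(-3*b^2 + 57*b - 180) + 21*b^2 - 105*b + 84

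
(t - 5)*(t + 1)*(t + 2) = t^3 - 2*t^2 - 13*t - 10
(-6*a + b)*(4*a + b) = -24*a^2 - 2*a*b + b^2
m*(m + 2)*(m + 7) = m^3 + 9*m^2 + 14*m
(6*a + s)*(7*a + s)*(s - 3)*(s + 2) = 42*a^2*s^2 - 42*a^2*s - 252*a^2 + 13*a*s^3 - 13*a*s^2 - 78*a*s + s^4 - s^3 - 6*s^2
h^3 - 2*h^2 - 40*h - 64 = (h - 8)*(h + 2)*(h + 4)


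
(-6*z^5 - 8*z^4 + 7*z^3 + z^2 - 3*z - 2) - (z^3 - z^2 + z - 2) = -6*z^5 - 8*z^4 + 6*z^3 + 2*z^2 - 4*z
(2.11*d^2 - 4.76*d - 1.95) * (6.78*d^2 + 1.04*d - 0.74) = 14.3058*d^4 - 30.0784*d^3 - 19.7328*d^2 + 1.4944*d + 1.443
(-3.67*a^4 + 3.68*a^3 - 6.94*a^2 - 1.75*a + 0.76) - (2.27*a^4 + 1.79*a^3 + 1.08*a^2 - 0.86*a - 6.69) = -5.94*a^4 + 1.89*a^3 - 8.02*a^2 - 0.89*a + 7.45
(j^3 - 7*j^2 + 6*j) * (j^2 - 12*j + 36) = j^5 - 19*j^4 + 126*j^3 - 324*j^2 + 216*j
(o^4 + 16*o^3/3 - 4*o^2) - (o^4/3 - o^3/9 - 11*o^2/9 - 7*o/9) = 2*o^4/3 + 49*o^3/9 - 25*o^2/9 + 7*o/9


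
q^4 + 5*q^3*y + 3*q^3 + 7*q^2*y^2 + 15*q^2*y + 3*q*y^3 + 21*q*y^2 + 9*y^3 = (q + 3)*(q + y)^2*(q + 3*y)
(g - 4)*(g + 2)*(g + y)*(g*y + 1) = g^4*y + g^3*y^2 - 2*g^3*y + g^3 - 2*g^2*y^2 - 7*g^2*y - 2*g^2 - 8*g*y^2 - 2*g*y - 8*g - 8*y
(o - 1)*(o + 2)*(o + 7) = o^3 + 8*o^2 + 5*o - 14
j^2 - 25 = (j - 5)*(j + 5)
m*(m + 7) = m^2 + 7*m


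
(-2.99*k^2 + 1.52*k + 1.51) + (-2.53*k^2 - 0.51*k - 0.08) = -5.52*k^2 + 1.01*k + 1.43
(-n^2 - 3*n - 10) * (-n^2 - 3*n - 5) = n^4 + 6*n^3 + 24*n^2 + 45*n + 50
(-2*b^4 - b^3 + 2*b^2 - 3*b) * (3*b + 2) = -6*b^5 - 7*b^4 + 4*b^3 - 5*b^2 - 6*b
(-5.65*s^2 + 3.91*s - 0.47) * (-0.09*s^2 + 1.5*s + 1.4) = 0.5085*s^4 - 8.8269*s^3 - 2.0027*s^2 + 4.769*s - 0.658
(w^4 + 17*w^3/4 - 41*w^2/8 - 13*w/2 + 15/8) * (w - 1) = w^5 + 13*w^4/4 - 75*w^3/8 - 11*w^2/8 + 67*w/8 - 15/8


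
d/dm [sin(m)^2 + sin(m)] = sin(2*m) + cos(m)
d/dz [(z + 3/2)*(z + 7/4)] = 2*z + 13/4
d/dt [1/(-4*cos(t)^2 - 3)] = -4*sin(2*t)/(2*cos(2*t) + 5)^2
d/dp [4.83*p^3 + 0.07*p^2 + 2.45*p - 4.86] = 14.49*p^2 + 0.14*p + 2.45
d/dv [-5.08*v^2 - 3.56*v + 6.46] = -10.16*v - 3.56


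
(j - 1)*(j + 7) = j^2 + 6*j - 7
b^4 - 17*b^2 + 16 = (b - 4)*(b - 1)*(b + 1)*(b + 4)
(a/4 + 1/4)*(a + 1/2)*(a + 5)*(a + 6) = a^4/4 + 25*a^3/8 + 47*a^2/4 + 101*a/8 + 15/4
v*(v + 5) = v^2 + 5*v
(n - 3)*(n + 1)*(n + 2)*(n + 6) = n^4 + 6*n^3 - 7*n^2 - 48*n - 36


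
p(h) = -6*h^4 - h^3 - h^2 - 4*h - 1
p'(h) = -24*h^3 - 3*h^2 - 2*h - 4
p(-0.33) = 0.18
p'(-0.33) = -2.80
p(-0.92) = -1.69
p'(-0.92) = 13.99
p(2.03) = -123.50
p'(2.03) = -221.19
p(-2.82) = -354.69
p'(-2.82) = 516.00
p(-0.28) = 0.03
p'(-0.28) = -3.15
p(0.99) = -12.67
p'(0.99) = -32.21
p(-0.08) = -0.69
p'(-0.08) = -3.85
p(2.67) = -342.77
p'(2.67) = -487.55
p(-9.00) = -38683.00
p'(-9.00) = 17267.00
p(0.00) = -1.00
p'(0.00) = -4.00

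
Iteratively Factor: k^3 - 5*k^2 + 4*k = (k)*(k^2 - 5*k + 4) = k*(k - 1)*(k - 4)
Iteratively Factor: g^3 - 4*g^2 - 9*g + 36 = (g - 3)*(g^2 - g - 12) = (g - 4)*(g - 3)*(g + 3)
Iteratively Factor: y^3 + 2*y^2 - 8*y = (y - 2)*(y^2 + 4*y) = y*(y - 2)*(y + 4)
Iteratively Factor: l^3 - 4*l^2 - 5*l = (l + 1)*(l^2 - 5*l) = l*(l + 1)*(l - 5)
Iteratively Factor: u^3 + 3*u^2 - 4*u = (u + 4)*(u^2 - u) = u*(u + 4)*(u - 1)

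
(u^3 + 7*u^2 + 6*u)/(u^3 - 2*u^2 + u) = (u^2 + 7*u + 6)/(u^2 - 2*u + 1)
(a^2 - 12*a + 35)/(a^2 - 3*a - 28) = (a - 5)/(a + 4)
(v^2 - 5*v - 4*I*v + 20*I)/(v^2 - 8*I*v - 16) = (v - 5)/(v - 4*I)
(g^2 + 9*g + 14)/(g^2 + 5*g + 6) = (g + 7)/(g + 3)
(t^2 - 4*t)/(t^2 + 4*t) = (t - 4)/(t + 4)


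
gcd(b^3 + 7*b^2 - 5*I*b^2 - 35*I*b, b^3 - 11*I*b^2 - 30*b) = b^2 - 5*I*b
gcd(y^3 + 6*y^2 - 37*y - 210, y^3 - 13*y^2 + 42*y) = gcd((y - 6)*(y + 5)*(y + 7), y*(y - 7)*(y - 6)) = y - 6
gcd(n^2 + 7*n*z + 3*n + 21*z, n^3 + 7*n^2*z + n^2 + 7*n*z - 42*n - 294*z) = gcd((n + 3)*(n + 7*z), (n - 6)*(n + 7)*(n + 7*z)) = n + 7*z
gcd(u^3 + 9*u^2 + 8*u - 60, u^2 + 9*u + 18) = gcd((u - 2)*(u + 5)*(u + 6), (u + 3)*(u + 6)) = u + 6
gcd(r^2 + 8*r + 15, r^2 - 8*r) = 1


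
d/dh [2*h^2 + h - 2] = 4*h + 1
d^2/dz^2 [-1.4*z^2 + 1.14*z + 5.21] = -2.80000000000000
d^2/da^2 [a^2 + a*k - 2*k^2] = 2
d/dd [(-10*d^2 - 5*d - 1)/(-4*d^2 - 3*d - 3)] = 2*(5*d^2 + 26*d + 6)/(16*d^4 + 24*d^3 + 33*d^2 + 18*d + 9)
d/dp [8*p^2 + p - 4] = 16*p + 1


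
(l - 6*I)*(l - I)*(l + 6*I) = l^3 - I*l^2 + 36*l - 36*I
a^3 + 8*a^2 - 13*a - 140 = (a - 4)*(a + 5)*(a + 7)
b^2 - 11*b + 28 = (b - 7)*(b - 4)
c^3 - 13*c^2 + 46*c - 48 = (c - 8)*(c - 3)*(c - 2)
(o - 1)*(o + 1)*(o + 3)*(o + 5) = o^4 + 8*o^3 + 14*o^2 - 8*o - 15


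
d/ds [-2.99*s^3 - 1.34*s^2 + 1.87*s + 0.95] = -8.97*s^2 - 2.68*s + 1.87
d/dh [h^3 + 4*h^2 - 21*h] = 3*h^2 + 8*h - 21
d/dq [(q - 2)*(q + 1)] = 2*q - 1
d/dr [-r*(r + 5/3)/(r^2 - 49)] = (5*r^2 + 294*r + 245)/(3*(r^4 - 98*r^2 + 2401))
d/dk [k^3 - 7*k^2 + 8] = k*(3*k - 14)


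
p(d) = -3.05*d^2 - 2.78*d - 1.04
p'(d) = -6.1*d - 2.78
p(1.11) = -7.88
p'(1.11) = -9.55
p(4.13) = -64.54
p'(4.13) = -27.97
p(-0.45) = -0.41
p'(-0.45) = -0.03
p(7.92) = -214.37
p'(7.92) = -51.09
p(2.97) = -36.20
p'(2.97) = -20.90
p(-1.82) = -6.08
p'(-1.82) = 8.32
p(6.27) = -138.37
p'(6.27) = -41.03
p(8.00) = -218.48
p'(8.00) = -51.58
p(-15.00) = -645.59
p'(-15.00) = 88.72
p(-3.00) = -20.15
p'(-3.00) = 15.52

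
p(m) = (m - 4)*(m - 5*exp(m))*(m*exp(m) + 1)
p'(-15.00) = -34.00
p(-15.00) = 285.00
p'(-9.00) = -22.08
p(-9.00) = 116.88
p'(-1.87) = -4.92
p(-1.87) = 11.03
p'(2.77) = 6599.10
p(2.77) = 4282.69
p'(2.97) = 7817.67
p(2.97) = 5731.52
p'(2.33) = 3679.53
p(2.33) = 2043.95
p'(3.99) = -56396.53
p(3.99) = 576.98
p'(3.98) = -53864.86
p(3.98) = 1128.22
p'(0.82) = 202.48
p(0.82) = 95.85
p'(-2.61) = -8.11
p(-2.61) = 15.90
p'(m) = (1 - 5*exp(m))*(m - 4)*(m*exp(m) + 1) + (m - 4)*(m - 5*exp(m))*(m*exp(m) + exp(m)) + (m - 5*exp(m))*(m*exp(m) + 1)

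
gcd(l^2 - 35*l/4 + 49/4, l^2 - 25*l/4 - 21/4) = l - 7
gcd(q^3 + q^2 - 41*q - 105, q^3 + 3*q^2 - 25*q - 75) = q^2 + 8*q + 15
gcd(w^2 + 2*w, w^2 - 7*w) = w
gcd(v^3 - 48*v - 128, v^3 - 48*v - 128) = v^3 - 48*v - 128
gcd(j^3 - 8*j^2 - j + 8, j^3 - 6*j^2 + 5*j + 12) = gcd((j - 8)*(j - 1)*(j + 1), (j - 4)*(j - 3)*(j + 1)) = j + 1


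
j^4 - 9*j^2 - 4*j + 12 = (j - 3)*(j - 1)*(j + 2)^2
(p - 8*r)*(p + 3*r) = p^2 - 5*p*r - 24*r^2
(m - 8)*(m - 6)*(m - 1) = m^3 - 15*m^2 + 62*m - 48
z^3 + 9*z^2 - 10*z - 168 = (z - 4)*(z + 6)*(z + 7)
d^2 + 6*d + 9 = (d + 3)^2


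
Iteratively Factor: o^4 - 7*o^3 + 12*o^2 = (o)*(o^3 - 7*o^2 + 12*o) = o*(o - 3)*(o^2 - 4*o) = o^2*(o - 3)*(o - 4)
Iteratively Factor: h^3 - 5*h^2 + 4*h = (h - 1)*(h^2 - 4*h) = (h - 4)*(h - 1)*(h)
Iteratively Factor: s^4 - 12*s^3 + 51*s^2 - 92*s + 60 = (s - 3)*(s^3 - 9*s^2 + 24*s - 20) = (s - 5)*(s - 3)*(s^2 - 4*s + 4) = (s - 5)*(s - 3)*(s - 2)*(s - 2)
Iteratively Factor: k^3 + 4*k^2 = (k)*(k^2 + 4*k) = k*(k + 4)*(k)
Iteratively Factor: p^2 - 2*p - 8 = (p + 2)*(p - 4)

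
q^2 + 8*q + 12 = (q + 2)*(q + 6)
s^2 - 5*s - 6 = (s - 6)*(s + 1)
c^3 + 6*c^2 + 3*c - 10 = (c - 1)*(c + 2)*(c + 5)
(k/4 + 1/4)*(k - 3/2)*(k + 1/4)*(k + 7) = k^4/4 + 27*k^3/16 - 27*k^2/32 - 47*k/16 - 21/32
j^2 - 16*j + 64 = (j - 8)^2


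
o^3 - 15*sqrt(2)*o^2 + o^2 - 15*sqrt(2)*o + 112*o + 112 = (o + 1)*(o - 8*sqrt(2))*(o - 7*sqrt(2))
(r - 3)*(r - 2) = r^2 - 5*r + 6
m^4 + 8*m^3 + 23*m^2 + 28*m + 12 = (m + 1)*(m + 2)^2*(m + 3)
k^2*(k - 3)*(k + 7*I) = k^4 - 3*k^3 + 7*I*k^3 - 21*I*k^2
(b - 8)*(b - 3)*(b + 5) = b^3 - 6*b^2 - 31*b + 120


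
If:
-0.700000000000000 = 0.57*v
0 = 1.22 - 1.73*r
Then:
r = 0.71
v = -1.23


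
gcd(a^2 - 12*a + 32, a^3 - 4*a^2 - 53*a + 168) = a - 8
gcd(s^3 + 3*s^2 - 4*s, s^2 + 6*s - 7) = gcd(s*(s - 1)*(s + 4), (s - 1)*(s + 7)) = s - 1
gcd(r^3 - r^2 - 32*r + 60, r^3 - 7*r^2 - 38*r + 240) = r^2 + r - 30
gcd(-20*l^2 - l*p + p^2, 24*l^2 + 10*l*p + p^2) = 4*l + p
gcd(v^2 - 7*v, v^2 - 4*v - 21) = v - 7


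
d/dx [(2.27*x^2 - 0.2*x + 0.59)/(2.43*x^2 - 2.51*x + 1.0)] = (-5.2117*x^2 + 1.6726*x + 1.2809)/(5.9049*x^4 - 12.1986*x^3 + 11.1601*x^2 - 5.02*x + 1.0)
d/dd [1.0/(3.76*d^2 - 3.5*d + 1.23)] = (3.5 - 7.52*d)/(3.76*d^2 - 3.5*d + 1.23)^2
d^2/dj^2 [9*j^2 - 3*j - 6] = 18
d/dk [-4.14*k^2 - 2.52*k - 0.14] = -8.28*k - 2.52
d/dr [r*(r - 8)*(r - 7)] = 3*r^2 - 30*r + 56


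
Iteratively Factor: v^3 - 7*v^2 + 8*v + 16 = (v - 4)*(v^2 - 3*v - 4) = (v - 4)^2*(v + 1)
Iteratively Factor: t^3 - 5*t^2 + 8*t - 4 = (t - 2)*(t^2 - 3*t + 2) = (t - 2)*(t - 1)*(t - 2)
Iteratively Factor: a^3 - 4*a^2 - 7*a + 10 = (a + 2)*(a^2 - 6*a + 5) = (a - 1)*(a + 2)*(a - 5)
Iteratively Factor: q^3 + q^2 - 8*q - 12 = (q + 2)*(q^2 - q - 6) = (q - 3)*(q + 2)*(q + 2)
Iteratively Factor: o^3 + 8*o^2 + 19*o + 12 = (o + 1)*(o^2 + 7*o + 12) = (o + 1)*(o + 3)*(o + 4)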